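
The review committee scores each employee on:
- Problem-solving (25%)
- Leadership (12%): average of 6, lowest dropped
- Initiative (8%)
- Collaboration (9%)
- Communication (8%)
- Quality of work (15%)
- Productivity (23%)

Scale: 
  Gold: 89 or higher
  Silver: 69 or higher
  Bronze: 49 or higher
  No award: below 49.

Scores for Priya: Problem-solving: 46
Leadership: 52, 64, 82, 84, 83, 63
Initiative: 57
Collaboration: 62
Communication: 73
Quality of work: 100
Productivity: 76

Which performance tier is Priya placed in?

Leadership: drop 52 → average of remaining 5 = 376/5 = 75.2
Weighted total:
  Problem-solving 46 × 0.25 = 11.5
  Leadership 75.2 × 0.12 = 9.024
  Initiative 57 × 0.08 = 4.56
  Collaboration 62 × 0.09 = 5.58
  Communication 73 × 0.08 = 5.84
  Quality of work 100 × 0.15 = 15
  Productivity 76 × 0.23 = 17.48
Sum = 68.984
68.984 is ≥ 49 and < 69 → Bronze

Bronze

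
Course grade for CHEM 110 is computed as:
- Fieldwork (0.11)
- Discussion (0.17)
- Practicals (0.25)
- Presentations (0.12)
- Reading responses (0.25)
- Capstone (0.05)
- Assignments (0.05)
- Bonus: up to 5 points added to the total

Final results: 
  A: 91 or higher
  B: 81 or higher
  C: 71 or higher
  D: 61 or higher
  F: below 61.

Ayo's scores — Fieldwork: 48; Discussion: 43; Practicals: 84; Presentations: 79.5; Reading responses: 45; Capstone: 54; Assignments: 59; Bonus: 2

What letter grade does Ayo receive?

D

Weighted total:
  Fieldwork 48 × 0.11 = 5.28
  Discussion 43 × 0.17 = 7.31
  Practicals 84 × 0.25 = 21
  Presentations 79.5 × 0.12 = 9.54
  Reading responses 45 × 0.25 = 11.25
  Capstone 54 × 0.05 = 2.7
  Assignments 59 × 0.05 = 2.95
Sum = 60.03
Bonus: 60.03 + 2 = 62.03
62.03 is ≥ 61 and < 71 → D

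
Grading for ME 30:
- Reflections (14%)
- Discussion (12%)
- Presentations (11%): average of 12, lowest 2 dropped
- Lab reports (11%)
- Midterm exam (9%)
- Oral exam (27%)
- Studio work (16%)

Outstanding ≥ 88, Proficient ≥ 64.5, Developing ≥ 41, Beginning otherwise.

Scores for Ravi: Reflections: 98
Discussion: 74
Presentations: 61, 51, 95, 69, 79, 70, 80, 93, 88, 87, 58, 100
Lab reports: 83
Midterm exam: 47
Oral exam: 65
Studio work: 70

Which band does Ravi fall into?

Proficient

Presentations: drop 51, 58 → average of remaining 10 = 822/10 = 82.2
Weighted total:
  Reflections 98 × 0.14 = 13.72
  Discussion 74 × 0.12 = 8.88
  Presentations 82.2 × 0.11 = 9.042
  Lab reports 83 × 0.11 = 9.13
  Midterm exam 47 × 0.09 = 4.23
  Oral exam 65 × 0.27 = 17.55
  Studio work 70 × 0.16 = 11.2
Sum = 73.752
73.752 is ≥ 64.5 and < 88 → Proficient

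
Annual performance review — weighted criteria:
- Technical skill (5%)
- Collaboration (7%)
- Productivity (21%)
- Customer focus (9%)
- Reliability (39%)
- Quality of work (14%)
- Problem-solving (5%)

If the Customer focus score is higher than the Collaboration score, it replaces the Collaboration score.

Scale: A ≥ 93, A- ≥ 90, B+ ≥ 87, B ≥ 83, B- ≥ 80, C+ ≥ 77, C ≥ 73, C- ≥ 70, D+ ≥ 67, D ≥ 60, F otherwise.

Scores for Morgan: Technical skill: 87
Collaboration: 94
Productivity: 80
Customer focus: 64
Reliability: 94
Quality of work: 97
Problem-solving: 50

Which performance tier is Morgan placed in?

Customer focus (64) ≤ Collaboration (94), so Collaboration stays at 94.
Weighted total:
  Technical skill 87 × 0.05 = 4.35
  Collaboration 94 × 0.07 = 6.58
  Productivity 80 × 0.21 = 16.8
  Customer focus 64 × 0.09 = 5.76
  Reliability 94 × 0.39 = 36.66
  Quality of work 97 × 0.14 = 13.58
  Problem-solving 50 × 0.05 = 2.5
Sum = 86.23
86.23 is ≥ 83 and < 87 → B

B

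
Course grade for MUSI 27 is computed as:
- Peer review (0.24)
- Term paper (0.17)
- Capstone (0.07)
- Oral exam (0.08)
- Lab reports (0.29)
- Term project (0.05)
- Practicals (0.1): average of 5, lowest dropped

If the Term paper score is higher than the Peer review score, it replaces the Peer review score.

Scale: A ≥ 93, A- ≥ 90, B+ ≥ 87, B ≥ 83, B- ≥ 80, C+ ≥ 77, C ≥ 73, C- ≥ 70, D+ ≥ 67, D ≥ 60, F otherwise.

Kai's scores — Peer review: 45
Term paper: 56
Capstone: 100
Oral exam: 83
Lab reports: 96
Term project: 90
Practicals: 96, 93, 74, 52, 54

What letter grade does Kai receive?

Practicals: drop 52 → average of remaining 4 = 317/4 = 79.25
Term paper (56) > Peer review (45), so Peer review counts as 56.
Weighted total:
  Peer review 56 × 0.24 = 13.44
  Term paper 56 × 0.17 = 9.52
  Capstone 100 × 0.07 = 7
  Oral exam 83 × 0.08 = 6.64
  Lab reports 96 × 0.29 = 27.84
  Term project 90 × 0.05 = 4.5
  Practicals 79.25 × 0.1 = 7.925
Sum = 76.865
76.865 is ≥ 73 and < 77 → C

C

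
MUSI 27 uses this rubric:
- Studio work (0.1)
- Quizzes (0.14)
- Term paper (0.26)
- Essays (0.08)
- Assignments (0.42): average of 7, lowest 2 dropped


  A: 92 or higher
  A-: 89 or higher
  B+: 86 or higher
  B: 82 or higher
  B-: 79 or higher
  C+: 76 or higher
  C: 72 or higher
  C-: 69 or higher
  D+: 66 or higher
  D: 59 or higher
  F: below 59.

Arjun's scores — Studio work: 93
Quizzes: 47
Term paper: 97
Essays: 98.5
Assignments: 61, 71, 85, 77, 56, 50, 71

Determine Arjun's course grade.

B-

Assignments: drop 50, 56 → average of remaining 5 = 365/5 = 73
Weighted total:
  Studio work 93 × 0.1 = 9.3
  Quizzes 47 × 0.14 = 6.58
  Term paper 97 × 0.26 = 25.22
  Essays 98.5 × 0.08 = 7.88
  Assignments 73 × 0.42 = 30.66
Sum = 79.64
79.64 is ≥ 79 and < 82 → B-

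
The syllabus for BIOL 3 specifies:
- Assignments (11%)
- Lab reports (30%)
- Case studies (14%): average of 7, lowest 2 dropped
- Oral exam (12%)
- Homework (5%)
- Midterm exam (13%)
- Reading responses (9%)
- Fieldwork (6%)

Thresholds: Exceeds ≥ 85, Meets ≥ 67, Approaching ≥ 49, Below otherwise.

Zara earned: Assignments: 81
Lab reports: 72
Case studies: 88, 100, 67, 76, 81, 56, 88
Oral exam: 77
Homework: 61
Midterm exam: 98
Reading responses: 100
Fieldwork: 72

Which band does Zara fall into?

Meets

Case studies: drop 56, 67 → average of remaining 5 = 433/5 = 86.6
Weighted total:
  Assignments 81 × 0.11 = 8.91
  Lab reports 72 × 0.3 = 21.6
  Case studies 86.6 × 0.14 = 12.124
  Oral exam 77 × 0.12 = 9.24
  Homework 61 × 0.05 = 3.05
  Midterm exam 98 × 0.13 = 12.74
  Reading responses 100 × 0.09 = 9
  Fieldwork 72 × 0.06 = 4.32
Sum = 80.984
80.984 is ≥ 67 and < 85 → Meets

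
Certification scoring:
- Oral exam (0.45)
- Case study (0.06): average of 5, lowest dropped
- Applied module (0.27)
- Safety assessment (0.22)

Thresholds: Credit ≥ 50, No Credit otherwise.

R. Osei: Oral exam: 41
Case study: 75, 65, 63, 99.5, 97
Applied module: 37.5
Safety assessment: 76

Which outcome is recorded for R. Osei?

Credit

Case study: drop 63 → average of remaining 4 = 336.5/4 = 84.125
Weighted total:
  Oral exam 41 × 0.45 = 18.45
  Case study 84.125 × 0.06 = 5.0475
  Applied module 37.5 × 0.27 = 10.125
  Safety assessment 76 × 0.22 = 16.72
Sum = 50.3425
50.3425 ≥ 50 → Credit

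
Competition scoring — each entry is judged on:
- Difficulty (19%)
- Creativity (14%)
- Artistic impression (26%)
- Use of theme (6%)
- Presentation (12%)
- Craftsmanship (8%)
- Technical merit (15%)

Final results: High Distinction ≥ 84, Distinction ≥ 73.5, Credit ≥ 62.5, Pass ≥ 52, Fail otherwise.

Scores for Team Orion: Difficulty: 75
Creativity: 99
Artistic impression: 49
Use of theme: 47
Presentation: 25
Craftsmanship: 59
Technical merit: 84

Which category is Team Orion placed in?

Credit

Weighted total:
  Difficulty 75 × 0.19 = 14.25
  Creativity 99 × 0.14 = 13.86
  Artistic impression 49 × 0.26 = 12.74
  Use of theme 47 × 0.06 = 2.82
  Presentation 25 × 0.12 = 3
  Craftsmanship 59 × 0.08 = 4.72
  Technical merit 84 × 0.15 = 12.6
Sum = 63.99
63.99 is ≥ 62.5 and < 73.5 → Credit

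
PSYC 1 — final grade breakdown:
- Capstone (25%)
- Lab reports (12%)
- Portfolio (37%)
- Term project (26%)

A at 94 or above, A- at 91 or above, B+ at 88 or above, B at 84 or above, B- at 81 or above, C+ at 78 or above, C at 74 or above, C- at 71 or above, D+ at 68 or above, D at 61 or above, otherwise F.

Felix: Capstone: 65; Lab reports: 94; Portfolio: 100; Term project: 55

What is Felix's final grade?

Weighted total:
  Capstone 65 × 0.25 = 16.25
  Lab reports 94 × 0.12 = 11.28
  Portfolio 100 × 0.37 = 37
  Term project 55 × 0.26 = 14.3
Sum = 78.83
78.83 is ≥ 78 and < 81 → C+

C+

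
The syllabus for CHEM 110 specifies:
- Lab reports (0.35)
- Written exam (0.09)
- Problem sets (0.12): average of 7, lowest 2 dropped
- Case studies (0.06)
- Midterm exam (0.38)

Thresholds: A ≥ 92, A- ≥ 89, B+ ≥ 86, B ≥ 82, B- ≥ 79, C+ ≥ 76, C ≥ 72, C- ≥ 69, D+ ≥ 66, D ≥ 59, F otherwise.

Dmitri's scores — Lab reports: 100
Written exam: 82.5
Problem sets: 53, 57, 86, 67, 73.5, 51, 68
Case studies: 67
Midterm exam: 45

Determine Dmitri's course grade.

C-

Problem sets: drop 51, 53 → average of remaining 5 = 351.5/5 = 70.3
Weighted total:
  Lab reports 100 × 0.35 = 35
  Written exam 82.5 × 0.09 = 7.425
  Problem sets 70.3 × 0.12 = 8.436
  Case studies 67 × 0.06 = 4.02
  Midterm exam 45 × 0.38 = 17.1
Sum = 71.981
71.981 is ≥ 69 and < 72 → C-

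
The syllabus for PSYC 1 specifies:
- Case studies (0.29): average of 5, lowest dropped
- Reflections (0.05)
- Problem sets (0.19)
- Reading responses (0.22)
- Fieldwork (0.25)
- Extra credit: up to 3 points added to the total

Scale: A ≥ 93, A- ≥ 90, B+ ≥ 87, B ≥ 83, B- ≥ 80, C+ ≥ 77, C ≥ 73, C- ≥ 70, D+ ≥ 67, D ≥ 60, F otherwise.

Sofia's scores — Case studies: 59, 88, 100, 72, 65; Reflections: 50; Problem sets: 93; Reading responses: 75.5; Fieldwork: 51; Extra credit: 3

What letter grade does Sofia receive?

Case studies: drop 59 → average of remaining 4 = 325/4 = 81.25
Weighted total:
  Case studies 81.25 × 0.29 = 23.5625
  Reflections 50 × 0.05 = 2.5
  Problem sets 93 × 0.19 = 17.67
  Reading responses 75.5 × 0.22 = 16.61
  Fieldwork 51 × 0.25 = 12.75
Sum = 73.0925
Extra credit: 73.0925 + 3 = 76.0925
76.0925 is ≥ 73 and < 77 → C

C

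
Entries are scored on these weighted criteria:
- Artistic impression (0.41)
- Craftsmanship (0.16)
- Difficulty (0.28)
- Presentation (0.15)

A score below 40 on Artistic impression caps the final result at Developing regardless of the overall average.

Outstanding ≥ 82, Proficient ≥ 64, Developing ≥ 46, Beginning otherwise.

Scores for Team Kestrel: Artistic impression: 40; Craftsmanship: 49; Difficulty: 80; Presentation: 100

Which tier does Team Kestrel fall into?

Developing

Artistic impression score 40 ≥ 40: minimum met.
Weighted total:
  Artistic impression 40 × 0.41 = 16.4
  Craftsmanship 49 × 0.16 = 7.84
  Difficulty 80 × 0.28 = 22.4
  Presentation 100 × 0.15 = 15
Sum = 61.64
61.64 is ≥ 46 and < 64 → Developing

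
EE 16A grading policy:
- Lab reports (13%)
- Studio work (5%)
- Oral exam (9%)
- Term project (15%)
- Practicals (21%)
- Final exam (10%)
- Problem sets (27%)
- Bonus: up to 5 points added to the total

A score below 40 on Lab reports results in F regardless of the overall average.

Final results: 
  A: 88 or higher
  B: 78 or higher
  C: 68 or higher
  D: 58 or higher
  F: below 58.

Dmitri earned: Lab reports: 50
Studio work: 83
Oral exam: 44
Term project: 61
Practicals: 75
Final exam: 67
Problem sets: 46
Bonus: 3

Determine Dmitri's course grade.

D

Lab reports score 50 ≥ 40: minimum met.
Weighted total:
  Lab reports 50 × 0.13 = 6.5
  Studio work 83 × 0.05 = 4.15
  Oral exam 44 × 0.09 = 3.96
  Term project 61 × 0.15 = 9.15
  Practicals 75 × 0.21 = 15.75
  Final exam 67 × 0.1 = 6.7
  Problem sets 46 × 0.27 = 12.42
Sum = 58.63
Bonus: 58.63 + 3 = 61.63
61.63 is ≥ 58 and < 68 → D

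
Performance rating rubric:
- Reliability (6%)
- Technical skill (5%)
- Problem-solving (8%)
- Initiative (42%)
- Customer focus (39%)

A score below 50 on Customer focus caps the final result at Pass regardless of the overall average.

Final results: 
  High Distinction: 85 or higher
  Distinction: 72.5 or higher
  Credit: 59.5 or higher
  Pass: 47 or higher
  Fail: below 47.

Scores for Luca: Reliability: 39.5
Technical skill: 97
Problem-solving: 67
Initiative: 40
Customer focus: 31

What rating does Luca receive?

Fail

Customer focus score 31 < 50: minimum not met.
Weighted total:
  Reliability 39.5 × 0.06 = 2.37
  Technical skill 97 × 0.05 = 4.85
  Problem-solving 67 × 0.08 = 5.36
  Initiative 40 × 0.42 = 16.8
  Customer focus 31 × 0.39 = 12.09
Sum = 41.47
41.47 would be Fail; cap at Pass applies → Fail.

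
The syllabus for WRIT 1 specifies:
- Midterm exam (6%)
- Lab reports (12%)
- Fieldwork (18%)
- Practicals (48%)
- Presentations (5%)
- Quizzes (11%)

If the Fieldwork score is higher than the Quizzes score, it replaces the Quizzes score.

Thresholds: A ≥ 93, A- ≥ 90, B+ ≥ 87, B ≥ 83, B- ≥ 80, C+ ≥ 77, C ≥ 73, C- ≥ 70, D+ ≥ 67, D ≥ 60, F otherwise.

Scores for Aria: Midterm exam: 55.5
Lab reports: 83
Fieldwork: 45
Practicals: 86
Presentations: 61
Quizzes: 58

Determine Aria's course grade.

C-

Fieldwork (45) ≤ Quizzes (58), so Quizzes stays at 58.
Weighted total:
  Midterm exam 55.5 × 0.06 = 3.33
  Lab reports 83 × 0.12 = 9.96
  Fieldwork 45 × 0.18 = 8.1
  Practicals 86 × 0.48 = 41.28
  Presentations 61 × 0.05 = 3.05
  Quizzes 58 × 0.11 = 6.38
Sum = 72.1
72.1 is ≥ 70 and < 73 → C-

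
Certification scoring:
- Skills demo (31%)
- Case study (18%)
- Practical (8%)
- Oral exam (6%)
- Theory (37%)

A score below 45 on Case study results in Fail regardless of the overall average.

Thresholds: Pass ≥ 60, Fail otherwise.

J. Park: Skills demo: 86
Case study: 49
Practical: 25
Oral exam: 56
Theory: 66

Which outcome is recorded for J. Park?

Case study score 49 ≥ 45: minimum met.
Weighted total:
  Skills demo 86 × 0.31 = 26.66
  Case study 49 × 0.18 = 8.82
  Practical 25 × 0.08 = 2
  Oral exam 56 × 0.06 = 3.36
  Theory 66 × 0.37 = 24.42
Sum = 65.26
65.26 ≥ 60 → Pass

Pass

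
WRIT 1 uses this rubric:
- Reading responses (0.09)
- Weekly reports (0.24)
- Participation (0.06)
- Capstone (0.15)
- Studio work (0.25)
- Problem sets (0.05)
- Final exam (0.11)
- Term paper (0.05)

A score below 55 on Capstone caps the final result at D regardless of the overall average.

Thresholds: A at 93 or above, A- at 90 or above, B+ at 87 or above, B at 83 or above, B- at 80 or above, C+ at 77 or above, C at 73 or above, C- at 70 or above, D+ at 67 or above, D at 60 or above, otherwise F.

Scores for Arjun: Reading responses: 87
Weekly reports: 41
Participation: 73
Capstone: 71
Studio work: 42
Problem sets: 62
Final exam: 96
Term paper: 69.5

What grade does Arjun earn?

D

Capstone score 71 ≥ 55: minimum met.
Weighted total:
  Reading responses 87 × 0.09 = 7.83
  Weekly reports 41 × 0.24 = 9.84
  Participation 73 × 0.06 = 4.38
  Capstone 71 × 0.15 = 10.65
  Studio work 42 × 0.25 = 10.5
  Problem sets 62 × 0.05 = 3.1
  Final exam 96 × 0.11 = 10.56
  Term paper 69.5 × 0.05 = 3.475
Sum = 60.335
60.335 is ≥ 60 and < 67 → D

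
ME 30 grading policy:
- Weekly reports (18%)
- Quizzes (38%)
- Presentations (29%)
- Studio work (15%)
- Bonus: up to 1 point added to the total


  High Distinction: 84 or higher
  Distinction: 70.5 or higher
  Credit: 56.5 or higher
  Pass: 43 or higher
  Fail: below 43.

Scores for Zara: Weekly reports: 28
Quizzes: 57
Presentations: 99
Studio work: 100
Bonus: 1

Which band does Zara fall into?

Distinction

Weighted total:
  Weekly reports 28 × 0.18 = 5.04
  Quizzes 57 × 0.38 = 21.66
  Presentations 99 × 0.29 = 28.71
  Studio work 100 × 0.15 = 15
Sum = 70.41
Bonus: 70.41 + 1 = 71.41
71.41 is ≥ 70.5 and < 84 → Distinction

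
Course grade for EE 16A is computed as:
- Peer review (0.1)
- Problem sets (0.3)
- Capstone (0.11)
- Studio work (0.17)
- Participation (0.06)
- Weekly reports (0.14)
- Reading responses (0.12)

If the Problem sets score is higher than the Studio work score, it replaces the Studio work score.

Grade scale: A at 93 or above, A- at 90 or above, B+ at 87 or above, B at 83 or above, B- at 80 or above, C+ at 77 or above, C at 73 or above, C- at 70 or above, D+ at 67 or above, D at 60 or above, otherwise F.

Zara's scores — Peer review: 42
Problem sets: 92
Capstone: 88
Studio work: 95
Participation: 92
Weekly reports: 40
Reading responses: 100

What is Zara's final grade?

Problem sets (92) ≤ Studio work (95), so Studio work stays at 95.
Weighted total:
  Peer review 42 × 0.1 = 4.2
  Problem sets 92 × 0.3 = 27.6
  Capstone 88 × 0.11 = 9.68
  Studio work 95 × 0.17 = 16.15
  Participation 92 × 0.06 = 5.52
  Weekly reports 40 × 0.14 = 5.6
  Reading responses 100 × 0.12 = 12
Sum = 80.75
80.75 is ≥ 80 and < 83 → B-

B-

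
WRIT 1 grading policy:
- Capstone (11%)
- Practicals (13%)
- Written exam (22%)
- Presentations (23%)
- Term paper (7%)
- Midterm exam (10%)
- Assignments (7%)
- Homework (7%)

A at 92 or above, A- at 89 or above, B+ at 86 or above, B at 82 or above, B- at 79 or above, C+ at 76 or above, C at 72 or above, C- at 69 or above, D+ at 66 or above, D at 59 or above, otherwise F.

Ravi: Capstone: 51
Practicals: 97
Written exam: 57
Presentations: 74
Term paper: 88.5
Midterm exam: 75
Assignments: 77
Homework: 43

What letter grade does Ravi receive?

C-

Weighted total:
  Capstone 51 × 0.11 = 5.61
  Practicals 97 × 0.13 = 12.61
  Written exam 57 × 0.22 = 12.54
  Presentations 74 × 0.23 = 17.02
  Term paper 88.5 × 0.07 = 6.195
  Midterm exam 75 × 0.1 = 7.5
  Assignments 77 × 0.07 = 5.39
  Homework 43 × 0.07 = 3.01
Sum = 69.875
69.875 is ≥ 69 and < 72 → C-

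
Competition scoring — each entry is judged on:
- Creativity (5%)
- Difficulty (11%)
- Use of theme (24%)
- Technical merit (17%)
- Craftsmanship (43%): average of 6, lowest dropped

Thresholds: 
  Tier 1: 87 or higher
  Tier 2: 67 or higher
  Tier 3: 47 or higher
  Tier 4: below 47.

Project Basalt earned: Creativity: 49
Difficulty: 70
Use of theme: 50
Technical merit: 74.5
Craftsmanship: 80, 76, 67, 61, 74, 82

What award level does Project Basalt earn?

Tier 2

Craftsmanship: drop 61 → average of remaining 5 = 379/5 = 75.8
Weighted total:
  Creativity 49 × 0.05 = 2.45
  Difficulty 70 × 0.11 = 7.7
  Use of theme 50 × 0.24 = 12
  Technical merit 74.5 × 0.17 = 12.665
  Craftsmanship 75.8 × 0.43 = 32.594
Sum = 67.409
67.409 is ≥ 67 and < 87 → Tier 2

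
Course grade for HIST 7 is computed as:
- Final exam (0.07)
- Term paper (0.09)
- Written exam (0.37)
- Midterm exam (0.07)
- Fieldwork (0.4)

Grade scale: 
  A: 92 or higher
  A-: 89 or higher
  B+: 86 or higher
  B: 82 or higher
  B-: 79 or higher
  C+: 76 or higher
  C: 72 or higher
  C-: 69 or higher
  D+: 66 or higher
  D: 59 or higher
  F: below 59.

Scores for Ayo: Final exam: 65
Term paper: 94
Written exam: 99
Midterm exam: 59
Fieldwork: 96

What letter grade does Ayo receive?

Weighted total:
  Final exam 65 × 0.07 = 4.55
  Term paper 94 × 0.09 = 8.46
  Written exam 99 × 0.37 = 36.63
  Midterm exam 59 × 0.07 = 4.13
  Fieldwork 96 × 0.4 = 38.4
Sum = 92.17
92.17 ≥ 92 → A

A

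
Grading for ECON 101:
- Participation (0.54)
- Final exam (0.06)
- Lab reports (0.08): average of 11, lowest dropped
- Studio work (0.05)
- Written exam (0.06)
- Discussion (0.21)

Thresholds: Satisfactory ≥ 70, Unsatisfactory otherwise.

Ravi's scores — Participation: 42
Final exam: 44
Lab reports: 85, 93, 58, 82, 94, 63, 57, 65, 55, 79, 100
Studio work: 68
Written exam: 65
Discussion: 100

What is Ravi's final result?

Unsatisfactory

Lab reports: drop 55 → average of remaining 10 = 776/10 = 77.6
Weighted total:
  Participation 42 × 0.54 = 22.68
  Final exam 44 × 0.06 = 2.64
  Lab reports 77.6 × 0.08 = 6.208
  Studio work 68 × 0.05 = 3.4
  Written exam 65 × 0.06 = 3.9
  Discussion 100 × 0.21 = 21
Sum = 59.828
59.828 < 70 → Unsatisfactory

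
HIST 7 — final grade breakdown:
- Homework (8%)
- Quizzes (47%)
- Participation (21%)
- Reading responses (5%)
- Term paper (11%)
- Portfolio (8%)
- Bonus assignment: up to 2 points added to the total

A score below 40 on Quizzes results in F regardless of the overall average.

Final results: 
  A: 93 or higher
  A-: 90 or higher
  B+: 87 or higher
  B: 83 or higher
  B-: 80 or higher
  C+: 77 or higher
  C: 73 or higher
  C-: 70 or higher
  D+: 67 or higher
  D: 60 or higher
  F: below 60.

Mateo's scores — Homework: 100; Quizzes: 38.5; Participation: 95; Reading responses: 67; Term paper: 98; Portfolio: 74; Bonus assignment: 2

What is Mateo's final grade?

Quizzes score 38.5 < 40: minimum not met.
Weighted total:
  Homework 100 × 0.08 = 8
  Quizzes 38.5 × 0.47 = 18.095
  Participation 95 × 0.21 = 19.95
  Reading responses 67 × 0.05 = 3.35
  Term paper 98 × 0.11 = 10.78
  Portfolio 74 × 0.08 = 5.92
Sum = 66.095
Bonus assignment: 66.095 + 2 = 68.095
Because the Quizzes minimum was not met, the result is F.

F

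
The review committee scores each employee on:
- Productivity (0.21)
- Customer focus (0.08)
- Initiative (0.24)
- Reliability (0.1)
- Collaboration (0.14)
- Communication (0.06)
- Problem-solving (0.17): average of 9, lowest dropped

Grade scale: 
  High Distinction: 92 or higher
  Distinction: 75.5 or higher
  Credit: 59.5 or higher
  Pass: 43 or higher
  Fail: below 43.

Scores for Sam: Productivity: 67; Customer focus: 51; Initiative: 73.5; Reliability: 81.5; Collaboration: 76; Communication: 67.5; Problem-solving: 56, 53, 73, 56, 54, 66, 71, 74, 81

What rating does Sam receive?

Credit

Problem-solving: drop 53 → average of remaining 8 = 531/8 = 66.375
Weighted total:
  Productivity 67 × 0.21 = 14.07
  Customer focus 51 × 0.08 = 4.08
  Initiative 73.5 × 0.24 = 17.64
  Reliability 81.5 × 0.1 = 8.15
  Collaboration 76 × 0.14 = 10.64
  Communication 67.5 × 0.06 = 4.05
  Problem-solving 66.375 × 0.17 = 11.28375
Sum = 69.91375
69.91375 is ≥ 59.5 and < 75.5 → Credit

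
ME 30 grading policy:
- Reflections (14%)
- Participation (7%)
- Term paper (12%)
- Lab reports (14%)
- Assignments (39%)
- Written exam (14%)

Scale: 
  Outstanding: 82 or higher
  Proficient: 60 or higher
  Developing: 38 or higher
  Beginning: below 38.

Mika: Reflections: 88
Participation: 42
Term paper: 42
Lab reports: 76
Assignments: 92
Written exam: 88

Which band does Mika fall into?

Weighted total:
  Reflections 88 × 0.14 = 12.32
  Participation 42 × 0.07 = 2.94
  Term paper 42 × 0.12 = 5.04
  Lab reports 76 × 0.14 = 10.64
  Assignments 92 × 0.39 = 35.88
  Written exam 88 × 0.14 = 12.32
Sum = 79.14
79.14 is ≥ 60 and < 82 → Proficient

Proficient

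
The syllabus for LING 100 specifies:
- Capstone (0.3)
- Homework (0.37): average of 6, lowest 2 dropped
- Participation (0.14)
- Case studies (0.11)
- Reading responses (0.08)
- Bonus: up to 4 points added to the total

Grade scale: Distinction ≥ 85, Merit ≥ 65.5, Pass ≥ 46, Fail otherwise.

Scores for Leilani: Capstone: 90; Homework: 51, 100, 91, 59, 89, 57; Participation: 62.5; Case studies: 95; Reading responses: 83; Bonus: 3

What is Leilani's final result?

Homework: drop 51, 57 → average of remaining 4 = 339/4 = 84.75
Weighted total:
  Capstone 90 × 0.3 = 27
  Homework 84.75 × 0.37 = 31.3575
  Participation 62.5 × 0.14 = 8.75
  Case studies 95 × 0.11 = 10.45
  Reading responses 83 × 0.08 = 6.64
Sum = 84.1975
Bonus: 84.1975 + 3 = 87.1975
87.1975 ≥ 85 → Distinction

Distinction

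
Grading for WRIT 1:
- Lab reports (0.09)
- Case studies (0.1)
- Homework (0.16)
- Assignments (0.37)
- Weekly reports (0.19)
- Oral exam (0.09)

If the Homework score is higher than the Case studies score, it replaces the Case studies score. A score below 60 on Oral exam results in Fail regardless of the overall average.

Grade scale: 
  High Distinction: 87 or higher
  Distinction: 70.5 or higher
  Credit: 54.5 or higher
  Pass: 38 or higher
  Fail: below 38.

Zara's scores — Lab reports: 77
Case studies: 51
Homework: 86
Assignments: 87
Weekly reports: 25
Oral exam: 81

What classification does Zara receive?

Distinction

Homework (86) > Case studies (51), so Case studies counts as 86.
Oral exam score 81 ≥ 60: minimum met.
Weighted total:
  Lab reports 77 × 0.09 = 6.93
  Case studies 86 × 0.1 = 8.6
  Homework 86 × 0.16 = 13.76
  Assignments 87 × 0.37 = 32.19
  Weekly reports 25 × 0.19 = 4.75
  Oral exam 81 × 0.09 = 7.29
Sum = 73.52
73.52 is ≥ 70.5 and < 87 → Distinction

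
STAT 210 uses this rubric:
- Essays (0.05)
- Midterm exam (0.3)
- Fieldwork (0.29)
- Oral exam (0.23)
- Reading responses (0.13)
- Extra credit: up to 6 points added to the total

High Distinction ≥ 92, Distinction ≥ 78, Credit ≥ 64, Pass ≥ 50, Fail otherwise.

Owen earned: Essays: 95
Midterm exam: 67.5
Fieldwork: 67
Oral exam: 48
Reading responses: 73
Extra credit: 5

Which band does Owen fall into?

Credit

Weighted total:
  Essays 95 × 0.05 = 4.75
  Midterm exam 67.5 × 0.3 = 20.25
  Fieldwork 67 × 0.29 = 19.43
  Oral exam 48 × 0.23 = 11.04
  Reading responses 73 × 0.13 = 9.49
Sum = 64.96
Extra credit: 64.96 + 5 = 69.96
69.96 is ≥ 64 and < 78 → Credit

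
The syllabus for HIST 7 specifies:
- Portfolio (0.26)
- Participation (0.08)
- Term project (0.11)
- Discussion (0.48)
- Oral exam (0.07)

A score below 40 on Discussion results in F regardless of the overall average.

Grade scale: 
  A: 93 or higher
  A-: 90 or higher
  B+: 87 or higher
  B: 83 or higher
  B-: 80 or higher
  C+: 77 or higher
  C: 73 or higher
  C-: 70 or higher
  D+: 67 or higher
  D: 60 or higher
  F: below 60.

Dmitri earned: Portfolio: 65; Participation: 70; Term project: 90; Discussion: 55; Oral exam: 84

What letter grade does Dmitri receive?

D

Discussion score 55 ≥ 40: minimum met.
Weighted total:
  Portfolio 65 × 0.26 = 16.9
  Participation 70 × 0.08 = 5.6
  Term project 90 × 0.11 = 9.9
  Discussion 55 × 0.48 = 26.4
  Oral exam 84 × 0.07 = 5.88
Sum = 64.68
64.68 is ≥ 60 and < 67 → D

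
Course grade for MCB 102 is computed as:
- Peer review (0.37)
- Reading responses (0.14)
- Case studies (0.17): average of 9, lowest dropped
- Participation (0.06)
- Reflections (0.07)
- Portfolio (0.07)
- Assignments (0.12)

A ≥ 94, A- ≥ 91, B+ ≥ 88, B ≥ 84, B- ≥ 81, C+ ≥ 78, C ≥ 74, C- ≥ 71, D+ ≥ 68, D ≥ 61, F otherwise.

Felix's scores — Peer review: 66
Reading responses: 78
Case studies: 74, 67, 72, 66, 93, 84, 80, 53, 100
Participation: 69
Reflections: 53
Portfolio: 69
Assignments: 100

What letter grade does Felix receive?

Case studies: drop 53 → average of remaining 8 = 636/8 = 79.5
Weighted total:
  Peer review 66 × 0.37 = 24.42
  Reading responses 78 × 0.14 = 10.92
  Case studies 79.5 × 0.17 = 13.515
  Participation 69 × 0.06 = 4.14
  Reflections 53 × 0.07 = 3.71
  Portfolio 69 × 0.07 = 4.83
  Assignments 100 × 0.12 = 12
Sum = 73.535
73.535 is ≥ 71 and < 74 → C-

C-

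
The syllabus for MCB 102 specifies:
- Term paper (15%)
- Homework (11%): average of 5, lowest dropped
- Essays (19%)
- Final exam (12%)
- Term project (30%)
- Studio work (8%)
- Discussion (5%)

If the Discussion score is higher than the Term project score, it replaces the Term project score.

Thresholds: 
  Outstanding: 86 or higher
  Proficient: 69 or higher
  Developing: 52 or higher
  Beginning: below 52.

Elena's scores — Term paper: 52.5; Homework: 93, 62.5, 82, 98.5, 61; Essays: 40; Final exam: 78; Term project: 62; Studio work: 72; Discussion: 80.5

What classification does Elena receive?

Homework: drop 61 → average of remaining 4 = 336/4 = 84
Discussion (80.5) > Term project (62), so Term project counts as 80.5.
Weighted total:
  Term paper 52.5 × 0.15 = 7.875
  Homework 84 × 0.11 = 9.24
  Essays 40 × 0.19 = 7.6
  Final exam 78 × 0.12 = 9.36
  Term project 80.5 × 0.3 = 24.15
  Studio work 72 × 0.08 = 5.76
  Discussion 80.5 × 0.05 = 4.025
Sum = 68.01
68.01 is ≥ 52 and < 69 → Developing

Developing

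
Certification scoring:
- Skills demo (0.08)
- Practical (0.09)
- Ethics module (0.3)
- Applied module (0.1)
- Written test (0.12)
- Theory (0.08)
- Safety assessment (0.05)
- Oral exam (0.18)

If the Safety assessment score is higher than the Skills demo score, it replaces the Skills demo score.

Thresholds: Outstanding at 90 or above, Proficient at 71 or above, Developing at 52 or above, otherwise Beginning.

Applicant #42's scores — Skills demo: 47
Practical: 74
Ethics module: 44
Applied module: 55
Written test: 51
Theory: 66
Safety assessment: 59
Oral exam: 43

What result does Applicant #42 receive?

Developing

Safety assessment (59) > Skills demo (47), so Skills demo counts as 59.
Weighted total:
  Skills demo 59 × 0.08 = 4.72
  Practical 74 × 0.09 = 6.66
  Ethics module 44 × 0.3 = 13.2
  Applied module 55 × 0.1 = 5.5
  Written test 51 × 0.12 = 6.12
  Theory 66 × 0.08 = 5.28
  Safety assessment 59 × 0.05 = 2.95
  Oral exam 43 × 0.18 = 7.74
Sum = 52.17
52.17 is ≥ 52 and < 71 → Developing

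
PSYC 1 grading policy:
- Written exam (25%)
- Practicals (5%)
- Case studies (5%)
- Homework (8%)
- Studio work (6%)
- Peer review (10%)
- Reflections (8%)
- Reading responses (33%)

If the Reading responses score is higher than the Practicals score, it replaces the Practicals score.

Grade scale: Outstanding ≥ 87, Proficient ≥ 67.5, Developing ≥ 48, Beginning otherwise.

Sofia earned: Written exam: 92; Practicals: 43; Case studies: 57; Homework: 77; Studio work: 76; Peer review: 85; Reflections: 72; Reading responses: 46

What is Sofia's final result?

Proficient

Reading responses (46) > Practicals (43), so Practicals counts as 46.
Weighted total:
  Written exam 92 × 0.25 = 23
  Practicals 46 × 0.05 = 2.3
  Case studies 57 × 0.05 = 2.85
  Homework 77 × 0.08 = 6.16
  Studio work 76 × 0.06 = 4.56
  Peer review 85 × 0.1 = 8.5
  Reflections 72 × 0.08 = 5.76
  Reading responses 46 × 0.33 = 15.18
Sum = 68.31
68.31 is ≥ 67.5 and < 87 → Proficient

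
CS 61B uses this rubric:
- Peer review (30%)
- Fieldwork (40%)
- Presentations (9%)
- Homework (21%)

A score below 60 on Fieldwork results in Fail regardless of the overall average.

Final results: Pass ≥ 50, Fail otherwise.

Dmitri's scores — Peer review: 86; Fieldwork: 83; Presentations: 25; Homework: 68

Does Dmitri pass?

Pass

Fieldwork score 83 ≥ 60: minimum met.
Weighted total:
  Peer review 86 × 0.3 = 25.8
  Fieldwork 83 × 0.4 = 33.2
  Presentations 25 × 0.09 = 2.25
  Homework 68 × 0.21 = 14.28
Sum = 75.53
75.53 ≥ 50 → Pass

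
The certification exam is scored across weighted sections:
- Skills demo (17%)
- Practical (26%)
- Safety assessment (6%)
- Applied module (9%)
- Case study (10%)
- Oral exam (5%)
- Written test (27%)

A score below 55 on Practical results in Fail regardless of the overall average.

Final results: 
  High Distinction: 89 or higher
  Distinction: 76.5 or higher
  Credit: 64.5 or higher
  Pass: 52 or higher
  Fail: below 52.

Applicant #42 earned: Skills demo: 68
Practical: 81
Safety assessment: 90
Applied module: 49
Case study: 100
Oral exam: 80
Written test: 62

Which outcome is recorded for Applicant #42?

Practical score 81 ≥ 55: minimum met.
Weighted total:
  Skills demo 68 × 0.17 = 11.56
  Practical 81 × 0.26 = 21.06
  Safety assessment 90 × 0.06 = 5.4
  Applied module 49 × 0.09 = 4.41
  Case study 100 × 0.1 = 10
  Oral exam 80 × 0.05 = 4
  Written test 62 × 0.27 = 16.74
Sum = 73.17
73.17 is ≥ 64.5 and < 76.5 → Credit

Credit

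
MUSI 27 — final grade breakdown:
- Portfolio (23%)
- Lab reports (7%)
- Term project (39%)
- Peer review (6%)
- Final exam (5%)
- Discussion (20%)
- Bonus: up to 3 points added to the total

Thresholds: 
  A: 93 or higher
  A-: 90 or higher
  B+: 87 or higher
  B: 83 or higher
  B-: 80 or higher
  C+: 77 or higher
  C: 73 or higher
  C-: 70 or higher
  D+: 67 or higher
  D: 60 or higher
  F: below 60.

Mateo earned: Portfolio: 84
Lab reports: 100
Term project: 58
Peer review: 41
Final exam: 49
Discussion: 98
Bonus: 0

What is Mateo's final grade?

Weighted total:
  Portfolio 84 × 0.23 = 19.32
  Lab reports 100 × 0.07 = 7
  Term project 58 × 0.39 = 22.62
  Peer review 41 × 0.06 = 2.46
  Final exam 49 × 0.05 = 2.45
  Discussion 98 × 0.2 = 19.6
Sum = 73.45
Bonus: 73.45 + 0 = 73.45
73.45 is ≥ 73 and < 77 → C

C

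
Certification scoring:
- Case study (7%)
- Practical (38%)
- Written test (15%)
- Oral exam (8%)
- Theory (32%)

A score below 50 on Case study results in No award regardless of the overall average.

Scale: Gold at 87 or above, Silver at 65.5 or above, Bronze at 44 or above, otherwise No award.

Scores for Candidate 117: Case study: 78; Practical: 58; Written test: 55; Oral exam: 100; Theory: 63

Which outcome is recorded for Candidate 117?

Bronze

Case study score 78 ≥ 50: minimum met.
Weighted total:
  Case study 78 × 0.07 = 5.46
  Practical 58 × 0.38 = 22.04
  Written test 55 × 0.15 = 8.25
  Oral exam 100 × 0.08 = 8
  Theory 63 × 0.32 = 20.16
Sum = 63.91
63.91 is ≥ 44 and < 65.5 → Bronze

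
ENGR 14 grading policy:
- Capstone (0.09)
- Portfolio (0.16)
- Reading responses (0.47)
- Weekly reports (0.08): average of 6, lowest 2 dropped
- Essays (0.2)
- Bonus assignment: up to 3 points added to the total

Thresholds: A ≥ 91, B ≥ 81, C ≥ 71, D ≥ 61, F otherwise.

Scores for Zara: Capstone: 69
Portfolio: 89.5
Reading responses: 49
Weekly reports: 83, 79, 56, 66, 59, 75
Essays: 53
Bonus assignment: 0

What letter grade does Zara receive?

F

Weekly reports: drop 56, 59 → average of remaining 4 = 303/4 = 75.75
Weighted total:
  Capstone 69 × 0.09 = 6.21
  Portfolio 89.5 × 0.16 = 14.32
  Reading responses 49 × 0.47 = 23.03
  Weekly reports 75.75 × 0.08 = 6.06
  Essays 53 × 0.2 = 10.6
Sum = 60.22
Bonus assignment: 60.22 + 0 = 60.22
60.22 < 61 → F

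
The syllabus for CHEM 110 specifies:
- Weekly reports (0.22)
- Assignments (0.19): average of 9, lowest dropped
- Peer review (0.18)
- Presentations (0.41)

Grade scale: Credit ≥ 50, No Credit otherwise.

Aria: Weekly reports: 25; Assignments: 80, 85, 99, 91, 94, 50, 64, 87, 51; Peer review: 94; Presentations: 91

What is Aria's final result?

Credit

Assignments: drop 50 → average of remaining 8 = 651/8 = 81.375
Weighted total:
  Weekly reports 25 × 0.22 = 5.5
  Assignments 81.375 × 0.19 = 15.46125
  Peer review 94 × 0.18 = 16.92
  Presentations 91 × 0.41 = 37.31
Sum = 75.19125
75.19125 ≥ 50 → Credit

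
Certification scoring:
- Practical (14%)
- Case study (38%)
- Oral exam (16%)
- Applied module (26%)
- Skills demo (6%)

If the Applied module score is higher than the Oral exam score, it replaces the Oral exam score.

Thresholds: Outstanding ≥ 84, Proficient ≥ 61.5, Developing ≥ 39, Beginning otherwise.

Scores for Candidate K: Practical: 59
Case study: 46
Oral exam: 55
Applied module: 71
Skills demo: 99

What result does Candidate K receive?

Proficient

Applied module (71) > Oral exam (55), so Oral exam counts as 71.
Weighted total:
  Practical 59 × 0.14 = 8.26
  Case study 46 × 0.38 = 17.48
  Oral exam 71 × 0.16 = 11.36
  Applied module 71 × 0.26 = 18.46
  Skills demo 99 × 0.06 = 5.94
Sum = 61.5
61.5 is ≥ 61.5 and < 84 → Proficient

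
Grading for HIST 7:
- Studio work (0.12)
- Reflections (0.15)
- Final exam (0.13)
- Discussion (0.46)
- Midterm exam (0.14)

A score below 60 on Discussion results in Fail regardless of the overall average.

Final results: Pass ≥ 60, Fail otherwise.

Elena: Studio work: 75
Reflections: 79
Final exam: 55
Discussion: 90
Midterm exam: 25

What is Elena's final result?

Discussion score 90 ≥ 60: minimum met.
Weighted total:
  Studio work 75 × 0.12 = 9
  Reflections 79 × 0.15 = 11.85
  Final exam 55 × 0.13 = 7.15
  Discussion 90 × 0.46 = 41.4
  Midterm exam 25 × 0.14 = 3.5
Sum = 72.9
72.9 ≥ 60 → Pass

Pass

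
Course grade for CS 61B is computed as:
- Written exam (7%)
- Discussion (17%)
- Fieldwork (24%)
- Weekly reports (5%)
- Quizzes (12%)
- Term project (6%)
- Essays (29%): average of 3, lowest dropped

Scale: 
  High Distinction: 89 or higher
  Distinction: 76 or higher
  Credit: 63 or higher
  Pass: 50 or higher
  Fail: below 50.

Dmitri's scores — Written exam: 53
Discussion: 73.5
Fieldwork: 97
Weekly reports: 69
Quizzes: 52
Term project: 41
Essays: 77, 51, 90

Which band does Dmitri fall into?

Credit

Essays: drop 51 → average of remaining 2 = 167/2 = 83.5
Weighted total:
  Written exam 53 × 0.07 = 3.71
  Discussion 73.5 × 0.17 = 12.495
  Fieldwork 97 × 0.24 = 23.28
  Weekly reports 69 × 0.05 = 3.45
  Quizzes 52 × 0.12 = 6.24
  Term project 41 × 0.06 = 2.46
  Essays 83.5 × 0.29 = 24.215
Sum = 75.85
75.85 is ≥ 63 and < 76 → Credit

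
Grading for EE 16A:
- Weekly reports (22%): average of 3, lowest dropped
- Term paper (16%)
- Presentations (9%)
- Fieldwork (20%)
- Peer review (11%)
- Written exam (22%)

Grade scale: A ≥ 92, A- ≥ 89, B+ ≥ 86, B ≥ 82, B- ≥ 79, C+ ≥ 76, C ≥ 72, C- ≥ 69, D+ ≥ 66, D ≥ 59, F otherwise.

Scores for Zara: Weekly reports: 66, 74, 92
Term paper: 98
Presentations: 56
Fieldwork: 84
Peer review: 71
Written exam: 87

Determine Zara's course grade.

Weekly reports: drop 66 → average of remaining 2 = 166/2 = 83
Weighted total:
  Weekly reports 83 × 0.22 = 18.26
  Term paper 98 × 0.16 = 15.68
  Presentations 56 × 0.09 = 5.04
  Fieldwork 84 × 0.2 = 16.8
  Peer review 71 × 0.11 = 7.81
  Written exam 87 × 0.22 = 19.14
Sum = 82.73
82.73 is ≥ 82 and < 86 → B

B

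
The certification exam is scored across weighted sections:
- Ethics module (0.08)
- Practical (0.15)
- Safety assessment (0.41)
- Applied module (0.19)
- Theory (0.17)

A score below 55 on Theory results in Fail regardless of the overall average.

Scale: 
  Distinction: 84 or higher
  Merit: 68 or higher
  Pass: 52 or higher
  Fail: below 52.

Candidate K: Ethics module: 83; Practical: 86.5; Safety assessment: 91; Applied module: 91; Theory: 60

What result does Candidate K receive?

Theory score 60 ≥ 55: minimum met.
Weighted total:
  Ethics module 83 × 0.08 = 6.64
  Practical 86.5 × 0.15 = 12.975
  Safety assessment 91 × 0.41 = 37.31
  Applied module 91 × 0.19 = 17.29
  Theory 60 × 0.17 = 10.2
Sum = 84.415
84.415 ≥ 84 → Distinction

Distinction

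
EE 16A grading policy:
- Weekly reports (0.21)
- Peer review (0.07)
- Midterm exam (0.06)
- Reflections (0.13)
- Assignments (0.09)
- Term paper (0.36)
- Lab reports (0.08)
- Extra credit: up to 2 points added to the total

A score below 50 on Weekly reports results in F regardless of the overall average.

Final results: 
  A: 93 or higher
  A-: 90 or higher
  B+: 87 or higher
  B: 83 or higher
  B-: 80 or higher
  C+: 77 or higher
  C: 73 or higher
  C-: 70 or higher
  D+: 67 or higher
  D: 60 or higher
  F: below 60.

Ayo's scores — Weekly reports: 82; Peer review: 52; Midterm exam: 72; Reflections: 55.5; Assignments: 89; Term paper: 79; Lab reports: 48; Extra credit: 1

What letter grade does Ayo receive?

C

Weekly reports score 82 ≥ 50: minimum met.
Weighted total:
  Weekly reports 82 × 0.21 = 17.22
  Peer review 52 × 0.07 = 3.64
  Midterm exam 72 × 0.06 = 4.32
  Reflections 55.5 × 0.13 = 7.215
  Assignments 89 × 0.09 = 8.01
  Term paper 79 × 0.36 = 28.44
  Lab reports 48 × 0.08 = 3.84
Sum = 72.685
Extra credit: 72.685 + 1 = 73.685
73.685 is ≥ 73 and < 77 → C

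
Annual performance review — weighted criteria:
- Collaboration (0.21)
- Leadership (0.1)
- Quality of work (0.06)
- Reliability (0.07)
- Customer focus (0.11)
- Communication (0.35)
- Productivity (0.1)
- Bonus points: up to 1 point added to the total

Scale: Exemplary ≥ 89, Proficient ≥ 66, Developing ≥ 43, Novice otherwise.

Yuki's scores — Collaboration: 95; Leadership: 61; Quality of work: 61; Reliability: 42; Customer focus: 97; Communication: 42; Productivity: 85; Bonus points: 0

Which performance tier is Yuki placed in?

Weighted total:
  Collaboration 95 × 0.21 = 19.95
  Leadership 61 × 0.1 = 6.1
  Quality of work 61 × 0.06 = 3.66
  Reliability 42 × 0.07 = 2.94
  Customer focus 97 × 0.11 = 10.67
  Communication 42 × 0.35 = 14.7
  Productivity 85 × 0.1 = 8.5
Sum = 66.52
Bonus points: 66.52 + 0 = 66.52
66.52 is ≥ 66 and < 89 → Proficient

Proficient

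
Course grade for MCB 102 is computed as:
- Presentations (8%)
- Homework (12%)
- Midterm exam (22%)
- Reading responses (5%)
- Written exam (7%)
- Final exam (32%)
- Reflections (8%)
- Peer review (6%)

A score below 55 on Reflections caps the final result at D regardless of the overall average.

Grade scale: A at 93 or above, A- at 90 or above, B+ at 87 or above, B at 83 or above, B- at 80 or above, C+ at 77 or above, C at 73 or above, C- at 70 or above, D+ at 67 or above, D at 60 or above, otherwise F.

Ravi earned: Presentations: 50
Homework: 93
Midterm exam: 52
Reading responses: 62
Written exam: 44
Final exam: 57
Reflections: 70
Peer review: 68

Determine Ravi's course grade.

Reflections score 70 ≥ 55: minimum met.
Weighted total:
  Presentations 50 × 0.08 = 4
  Homework 93 × 0.12 = 11.16
  Midterm exam 52 × 0.22 = 11.44
  Reading responses 62 × 0.05 = 3.1
  Written exam 44 × 0.07 = 3.08
  Final exam 57 × 0.32 = 18.24
  Reflections 70 × 0.08 = 5.6
  Peer review 68 × 0.06 = 4.08
Sum = 60.7
60.7 is ≥ 60 and < 67 → D

D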